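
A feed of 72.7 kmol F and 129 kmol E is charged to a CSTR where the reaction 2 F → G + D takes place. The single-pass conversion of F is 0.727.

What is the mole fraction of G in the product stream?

0.131

F reacted = 0.727 × 72.7 = 52.85 kmol; ν_F = −2, so ξ = 52.85/2 = 26.43 kmol.
Outlet amounts (n = n₀ + ν ξ):
  F: 72.7 − 2(26.43) = 19.85
  G: 0 + 1(26.43) = 26.43
  D: 0 + 1(26.43) = 26.43
  E: 129 (inert)
Total out = 201.7 kmol; y_G = 26.43 / 201.7 = 0.131.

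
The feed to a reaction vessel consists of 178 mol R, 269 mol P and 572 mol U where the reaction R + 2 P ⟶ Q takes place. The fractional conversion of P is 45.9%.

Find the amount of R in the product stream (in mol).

116 mol

P reacted = 0.459 × 269 = 123.5 mol; ν_P = −2, so ξ = 123.5/2 = 61.74 mol.
Outlet amounts (n = n₀ + ν ξ):
  R: 178 − 1(61.74) = 116.3
  P: 269 − 2(61.74) = 145.5
  Q: 0 + 1(61.74) = 61.74
  U: 572 (inert)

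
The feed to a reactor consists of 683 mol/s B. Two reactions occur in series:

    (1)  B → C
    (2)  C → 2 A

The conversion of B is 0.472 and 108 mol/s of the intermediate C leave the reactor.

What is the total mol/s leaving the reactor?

897 mol/s

Conversion of B: B consumed = 1ξ₁ = 0.472 × 683 → ξ₁ = 322.4 mol/s.
C balance: n_C = 0 + 1ξ₁ − 1ξ₂ = 108 → ξ₂ = (1·322.4 − 108)/1 = 214.4 mol/s.
Outlet amounts (n = n₀ + Σ ν·ξ):
  B: 683 − 1(322.4) = 360.6
  C: 0 + 1(322.4) − 1(214.4) = 108
  A: 0 + 2(214.4) = 428.8
Total out = 360.6 + 108 + 428.8 = 897.4 mol/s.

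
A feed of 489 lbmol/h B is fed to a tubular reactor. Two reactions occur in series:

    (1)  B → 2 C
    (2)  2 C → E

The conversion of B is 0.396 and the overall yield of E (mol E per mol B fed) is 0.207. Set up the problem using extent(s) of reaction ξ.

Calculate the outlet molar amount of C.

185 lbmol/h

Conversion of B: B consumed = 1ξ₁ = 0.396 × 489 → ξ₁ = 193.6 lbmol/h.
Yield of E: 1ξ₂ / 489 = 0.207 → ξ₂ = 101.2 lbmol/h.
Outlet amounts (n = n₀ + Σ ν·ξ):
  B: 489 − 1(193.6) = 295.4
  C: 0 + 2(193.6) − 2(101.2) = 184.8
  E: 0 + 1(101.2) = 101.2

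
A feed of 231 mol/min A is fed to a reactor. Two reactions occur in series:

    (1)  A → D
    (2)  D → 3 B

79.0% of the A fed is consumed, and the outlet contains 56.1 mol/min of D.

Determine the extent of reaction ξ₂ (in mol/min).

Conversion of A: A consumed = 1ξ₁ = 0.79 × 231 → ξ₁ = 182.5 mol/min.
D balance: n_D = 0 + 1ξ₁ − 1ξ₂ = 56.1 → ξ₂ = (1·182.5 − 56.1)/1 = 126.4 mol/min.
Outlet amounts (n = n₀ + Σ ν·ξ):
  A: 231 − 1(182.5) = 48.51
  D: 0 + 1(182.5) − 1(126.4) = 56.1
  B: 0 + 3(126.4) = 379.2

ξ₂ = 126 mol/min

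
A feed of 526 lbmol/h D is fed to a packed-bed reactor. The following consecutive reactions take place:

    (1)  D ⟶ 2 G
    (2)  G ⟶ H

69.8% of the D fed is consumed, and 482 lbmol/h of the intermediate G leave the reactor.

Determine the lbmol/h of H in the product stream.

Conversion of D: D consumed = 1ξ₁ = 0.698 × 526 → ξ₁ = 367.1 lbmol/h.
G balance: n_G = 0 + 2ξ₁ − 1ξ₂ = 482 → ξ₂ = (2·367.1 − 482)/1 = 252.3 lbmol/h.
Outlet amounts (n = n₀ + Σ ν·ξ):
  D: 526 − 1(367.1) = 158.9
  G: 0 + 2(367.1) − 1(252.3) = 482
  H: 0 + 1(252.3) = 252.3

252 lbmol/h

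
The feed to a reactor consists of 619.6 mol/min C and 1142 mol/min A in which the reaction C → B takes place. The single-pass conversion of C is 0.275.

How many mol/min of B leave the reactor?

C reacted = 0.275 × 619.6 = 170.4 mol/min; ν_C = −1, so ξ = 170.4/1 = 170.4 mol/min.
Outlet amounts (n = n₀ + ν ξ):
  C: 619.6 − 1(170.4) = 449.2
  B: 0 + 1(170.4) = 170.4
  A: 1142 (inert)

170 mol/min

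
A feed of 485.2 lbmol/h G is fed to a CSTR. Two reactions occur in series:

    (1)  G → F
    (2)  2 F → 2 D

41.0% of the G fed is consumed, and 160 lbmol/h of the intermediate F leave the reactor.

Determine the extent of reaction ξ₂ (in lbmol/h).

Conversion of G: G consumed = 1ξ₁ = 0.41 × 485.2 → ξ₁ = 198.9 lbmol/h.
F balance: n_F = 0 + 1ξ₁ − 2ξ₂ = 160 → ξ₂ = (1·198.9 − 160)/2 = 19.47 lbmol/h.
Outlet amounts (n = n₀ + Σ ν·ξ):
  G: 485.2 − 1(198.9) = 286.3
  F: 0 + 1(198.9) − 2(19.47) = 160
  D: 0 + 2(19.47) = 38.93

ξ₂ = 19.5 lbmol/h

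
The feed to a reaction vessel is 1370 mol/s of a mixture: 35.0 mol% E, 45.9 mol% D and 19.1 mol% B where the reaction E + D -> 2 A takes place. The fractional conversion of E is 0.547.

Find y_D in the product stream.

E reacted = 0.547 × 479.5 = 262.3 mol/s; ν_E = −1, so ξ = 262.3/1 = 262.3 mol/s.
Outlet amounts (n = n₀ + ν ξ):
  E: 479.5 − 1(262.3) = 217.2
  D: 628.8 − 1(262.3) = 366.5
  A: 0 + 2(262.3) = 524.6
  B: 261.7 (inert)
Total out = 1370 mol/s; y_D = 366.5 / 1370 = 0.2676.

0.268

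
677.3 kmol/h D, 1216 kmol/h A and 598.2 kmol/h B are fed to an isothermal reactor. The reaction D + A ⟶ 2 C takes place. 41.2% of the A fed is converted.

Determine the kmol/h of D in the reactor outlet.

A reacted = 0.412 × 1216 = 501 kmol/h; ν_A = −1, so ξ = 501/1 = 501 kmol/h.
Outlet amounts (n = n₀ + ν ξ):
  D: 677.3 − 1(501) = 176.3
  A: 1216 − 1(501) = 715
  C: 0 + 2(501) = 1002
  B: 598.2 (inert)

176 kmol/h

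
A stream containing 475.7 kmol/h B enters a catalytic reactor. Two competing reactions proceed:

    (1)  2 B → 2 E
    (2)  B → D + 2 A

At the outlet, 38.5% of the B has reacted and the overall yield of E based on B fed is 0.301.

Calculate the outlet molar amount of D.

Yield of E: 2ξ₁ / 475.7 = 0.301 → ξ₁ = 71.59 kmol/h.
Conversion of B: 2ξ₁ + 1ξ₂ = 0.385 × 475.7 = 183.1 → ξ₂ = 39.96 kmol/h.
Outlet amounts (n = n₀ + Σ ν·ξ):
  B: 475.7 − 2(71.59) − 1(39.96) = 292.6
  E: 0 + 2(71.59) = 143.2
  D: 0 + 1(39.96) = 39.96
  A: 0 + 2(39.96) = 79.92

40 kmol/h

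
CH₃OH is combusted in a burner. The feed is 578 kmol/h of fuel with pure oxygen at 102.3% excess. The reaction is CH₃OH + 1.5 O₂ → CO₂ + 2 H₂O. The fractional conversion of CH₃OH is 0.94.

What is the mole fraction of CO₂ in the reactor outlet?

Stoichiometric O₂ = 1.5 × 578 = 867 kmol/h; O₂ fed = 867 × 2.023 = 1754 kmol/h.
Fuel reacted = 0.94 × 578 → ξ = 543.3 kmol/h.
Outlet (n = n₀ + ν ξ):
  CH₃OH: 578 − 1(543.3) = 34.68
  O₂: 1754 − 1.5(543.3) = 939
  CO₂: 0 + 1(543.3) = 543.3
  H₂O: 0 + 2(543.3) = 1087
Total out = 2604 kmol/h; y_CO₂ = 543.3 / 2604 = 0.2087.

0.209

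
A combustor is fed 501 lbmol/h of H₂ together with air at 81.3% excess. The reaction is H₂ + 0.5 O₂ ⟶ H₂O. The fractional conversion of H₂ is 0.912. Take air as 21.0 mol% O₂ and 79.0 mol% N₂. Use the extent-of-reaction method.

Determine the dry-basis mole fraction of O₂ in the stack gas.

Stoichiometric O₂ = 0.5 × 501 = 250.5 lbmol/h; O₂ fed = 250.5 × 1.813 = 454.2 lbmol/h.
N₂ fed = 454.2 × 79/21 = 1708 lbmol/h.
Fuel reacted = 0.912 × 501 → ξ = 456.9 lbmol/h.
Outlet (n = n₀ + ν ξ):
  H₂: 501 − 1(456.9) = 44.09
  O₂: 454.2 − 0.5(456.9) = 225.7
  N₂: 1708 (inert)
  H₂O: 0 + 1(456.9) = 456.9
Dry total = 1978 lbmol/h; y_O₂ (dry) = 225.7 / 1978 = 0.1141.

0.114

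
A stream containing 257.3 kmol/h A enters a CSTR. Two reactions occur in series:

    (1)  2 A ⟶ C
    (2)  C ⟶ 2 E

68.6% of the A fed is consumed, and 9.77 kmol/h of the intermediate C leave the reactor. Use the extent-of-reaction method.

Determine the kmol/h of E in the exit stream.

157 kmol/h

Conversion of A: A consumed = 2ξ₁ = 0.686 × 257.3 → ξ₁ = 88.25 kmol/h.
C balance: n_C = 0 + 1ξ₁ − 1ξ₂ = 9.77 → ξ₂ = (1·88.25 − 9.77)/1 = 78.48 kmol/h.
Outlet amounts (n = n₀ + Σ ν·ξ):
  A: 257.3 − 2(88.25) = 80.79
  C: 0 + 1(88.25) − 1(78.48) = 9.77
  E: 0 + 2(78.48) = 157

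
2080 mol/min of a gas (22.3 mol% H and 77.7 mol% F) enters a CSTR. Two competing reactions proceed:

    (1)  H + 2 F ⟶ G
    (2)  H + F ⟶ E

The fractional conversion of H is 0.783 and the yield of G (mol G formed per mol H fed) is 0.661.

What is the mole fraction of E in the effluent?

0.0401

Yield of G: 1ξ₁ / 463.8 = 0.661 → ξ₁ = 306.6 mol/min.
Conversion of H: 1ξ₁ + 1ξ₂ = 0.783 × 463.8 = 363.2 → ξ₂ = 56.59 mol/min.
Outlet amounts (n = n₀ + Σ ν·ξ):
  H: 463.8 − 1(306.6) − 1(56.59) = 100.7
  F: 1616 − 2(306.6) − 1(56.59) = 946.4
  G: 0 + 1(306.6) = 306.6
  E: 0 + 1(56.59) = 56.59
Total out = 1410 mol/min; y_E = 56.59 / 1410 = 0.04013.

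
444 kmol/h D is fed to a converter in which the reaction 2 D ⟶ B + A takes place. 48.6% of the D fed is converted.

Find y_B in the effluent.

0.243

D reacted = 0.486 × 444 = 215.8 kmol/h; ν_D = −2, so ξ = 215.8/2 = 107.9 kmol/h.
Outlet amounts (n = n₀ + ν ξ):
  D: 444 − 2(107.9) = 228.2
  B: 0 + 1(107.9) = 107.9
  A: 0 + 1(107.9) = 107.9
Total out = 444 kmol/h; y_B = 107.9 / 444 = 0.243.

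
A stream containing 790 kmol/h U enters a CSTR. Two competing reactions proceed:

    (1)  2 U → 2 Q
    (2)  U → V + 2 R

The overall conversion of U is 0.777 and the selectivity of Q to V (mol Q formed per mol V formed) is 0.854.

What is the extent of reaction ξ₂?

ξ₂ = 331 kmol/h

Conversion of U: U consumed = 0.777 × 790 = 613.8 kmol/h = 2ξ₁ + 1ξ₂.
Selectivity: 2ξ₁ / (1ξ₂) = 0.854 → ξ₁ = 0.427 ξ₂.
Substitute: (2·0.427 + 1) ξ₂ = 613.8 → ξ₂ = 331.1 kmol/h, ξ₁ = 141.4 kmol/h.
Outlet amounts (n = n₀ + Σ ν·ξ):
  U: 790 − 2(141.4) − 1(331.1) = 176.2
  Q: 0 + 2(141.4) = 282.7
  V: 0 + 1(331.1) = 331.1
  R: 0 + 2(331.1) = 662.2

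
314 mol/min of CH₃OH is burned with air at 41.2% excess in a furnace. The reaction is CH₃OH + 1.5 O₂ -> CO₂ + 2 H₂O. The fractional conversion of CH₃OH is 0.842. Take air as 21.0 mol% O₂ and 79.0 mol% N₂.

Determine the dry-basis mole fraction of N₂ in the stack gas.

0.811

Stoichiometric O₂ = 1.5 × 314 = 471 mol/min; O₂ fed = 471 × 1.412 = 665.1 mol/min.
N₂ fed = 665.1 × 79/21 = 2502 mol/min.
Fuel reacted = 0.842 × 314 → ξ = 264.4 mol/min.
Outlet (n = n₀ + ν ξ):
  CH₃OH: 314 − 1(264.4) = 49.61
  O₂: 665.1 − 1.5(264.4) = 268.5
  N₂: 2502 (inert)
  CO₂: 0 + 1(264.4) = 264.4
  H₂O: 0 + 2(264.4) = 528.8
Dry total = 3084 mol/min; y_N₂ (dry) = 2502 / 3084 = 0.8112.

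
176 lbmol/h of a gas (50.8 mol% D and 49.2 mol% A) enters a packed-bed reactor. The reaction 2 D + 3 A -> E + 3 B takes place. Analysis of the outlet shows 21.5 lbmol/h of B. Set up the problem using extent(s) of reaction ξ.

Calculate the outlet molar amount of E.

For B: n = n₀ + 3ξ → 21.5 = 0 + 3ξ, giving ξ = 7.167 lbmol/h.
Outlet amounts (n = n₀ + ν ξ):
  D: 89.41 − 2(7.167) = 75.07
  A: 86.59 − 3(7.167) = 65.09
  E: 0 + 1(7.167) = 7.167
  B: 0 + 3(7.167) = 21.5

7.17 lbmol/h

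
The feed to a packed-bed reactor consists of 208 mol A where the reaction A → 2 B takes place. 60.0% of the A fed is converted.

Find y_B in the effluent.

A reacted = 0.6 × 208 = 124.8 mol; ν_A = −1, so ξ = 124.8/1 = 124.8 mol.
Outlet amounts (n = n₀ + ν ξ):
  A: 208 − 1(124.8) = 83.2
  B: 0 + 2(124.8) = 249.6
Total out = 332.8 mol; y_B = 249.6 / 332.8 = 0.75.

0.75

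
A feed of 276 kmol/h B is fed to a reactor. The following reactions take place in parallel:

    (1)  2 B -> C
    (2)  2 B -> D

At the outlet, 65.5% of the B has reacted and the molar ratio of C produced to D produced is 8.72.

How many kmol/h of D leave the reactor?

9.3 kmol/h

Conversion of B: B consumed = 0.655 × 276 = 180.8 kmol/h = 2ξ₁ + 2ξ₂.
Selectivity: 1ξ₁ / (1ξ₂) = 8.72 → ξ₁ = 8.72 ξ₂.
Substitute: (2·8.72 + 2) ξ₂ = 180.8 → ξ₂ = 9.299 kmol/h, ξ₁ = 81.09 kmol/h.
Outlet amounts (n = n₀ + Σ ν·ξ):
  B: 276 − 2(81.09) − 2(9.299) = 95.22
  C: 0 + 1(81.09) = 81.09
  D: 0 + 1(9.299) = 9.299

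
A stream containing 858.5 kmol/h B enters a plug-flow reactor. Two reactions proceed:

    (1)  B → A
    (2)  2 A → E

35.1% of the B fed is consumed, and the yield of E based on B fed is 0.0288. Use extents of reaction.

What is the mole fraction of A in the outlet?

0.302

Conversion of B: B consumed = 1ξ₁ = 0.351 × 858.5 → ξ₁ = 301.3 kmol/h.
Yield of E: 1ξ₂ / 858.5 = 0.0288 → ξ₂ = 24.72 kmol/h.
Outlet amounts (n = n₀ + Σ ν·ξ):
  B: 858.5 − 1(301.3) = 557.2
  A: 0 + 1(301.3) − 2(24.72) = 251.9
  E: 0 + 1(24.72) = 24.72
Total out = 833.8 kmol/h; y_A = 251.9 / 833.8 = 0.3021.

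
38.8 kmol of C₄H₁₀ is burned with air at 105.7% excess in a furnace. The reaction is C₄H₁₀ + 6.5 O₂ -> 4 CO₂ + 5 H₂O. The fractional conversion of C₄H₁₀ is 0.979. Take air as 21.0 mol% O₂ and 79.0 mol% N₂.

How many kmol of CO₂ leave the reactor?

152 kmol

Stoichiometric O₂ = 6.5 × 38.8 = 252.2 kmol; O₂ fed = 252.2 × 2.057 = 518.8 kmol.
N₂ fed = 518.8 × 79/21 = 1952 kmol.
Fuel reacted = 0.979 × 38.8 → ξ = 37.99 kmol.
Outlet (n = n₀ + ν ξ):
  C₄H₁₀: 38.8 − 1(37.99) = 0.8148
  O₂: 518.8 − 6.5(37.99) = 271.9
  N₂: 1952 (inert)
  CO₂: 0 + 4(37.99) = 151.9
  H₂O: 0 + 5(37.99) = 189.9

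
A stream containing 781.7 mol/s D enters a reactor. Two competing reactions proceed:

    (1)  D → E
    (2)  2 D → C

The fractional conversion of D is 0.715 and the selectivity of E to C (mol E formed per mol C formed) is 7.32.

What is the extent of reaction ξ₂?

ξ₂ = 60 mol/s

Conversion of D: D consumed = 0.715 × 781.7 = 558.9 mol/s = 1ξ₁ + 2ξ₂.
Selectivity: 1ξ₁ / (1ξ₂) = 7.32 → ξ₁ = 7.32 ξ₂.
Substitute: (1·7.32 + 2) ξ₂ = 558.9 → ξ₂ = 59.97 mol/s, ξ₁ = 439 mol/s.
Outlet amounts (n = n₀ + Σ ν·ξ):
  D: 781.7 − 1(439) − 2(59.97) = 222.8
  E: 0 + 1(439) = 439
  C: 0 + 1(59.97) = 59.97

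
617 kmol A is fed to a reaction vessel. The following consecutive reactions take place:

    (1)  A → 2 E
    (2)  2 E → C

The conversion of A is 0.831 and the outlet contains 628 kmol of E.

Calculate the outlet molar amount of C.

Conversion of A: A consumed = 1ξ₁ = 0.831 × 617 → ξ₁ = 512.7 kmol.
E balance: n_E = 0 + 2ξ₁ − 2ξ₂ = 628 → ξ₂ = (2·512.7 − 628)/2 = 198.7 kmol.
Outlet amounts (n = n₀ + Σ ν·ξ):
  A: 617 − 1(512.7) = 104.3
  E: 0 + 2(512.7) − 2(198.7) = 628
  C: 0 + 1(198.7) = 198.7

199 kmol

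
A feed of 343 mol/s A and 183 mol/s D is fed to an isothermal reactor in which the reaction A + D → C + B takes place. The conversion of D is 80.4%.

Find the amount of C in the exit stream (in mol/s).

147 mol/s

D reacted = 0.804 × 183 = 147.1 mol/s; ν_D = −1, so ξ = 147.1/1 = 147.1 mol/s.
Outlet amounts (n = n₀ + ν ξ):
  A: 343 − 1(147.1) = 195.9
  D: 183 − 1(147.1) = 35.87
  C: 0 + 1(147.1) = 147.1
  B: 0 + 1(147.1) = 147.1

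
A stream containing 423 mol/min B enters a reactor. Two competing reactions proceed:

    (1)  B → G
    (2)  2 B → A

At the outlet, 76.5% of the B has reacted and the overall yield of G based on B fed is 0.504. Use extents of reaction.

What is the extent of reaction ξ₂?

Yield of G: 1ξ₁ / 423 = 0.504 → ξ₁ = 213.2 mol/min.
Conversion of B: 1ξ₁ + 2ξ₂ = 0.765 × 423 = 323.6 → ξ₂ = 55.2 mol/min.
Outlet amounts (n = n₀ + Σ ν·ξ):
  B: 423 − 1(213.2) − 2(55.2) = 99.4
  G: 0 + 1(213.2) = 213.2
  A: 0 + 1(55.2) = 55.2

ξ₂ = 55.2 mol/min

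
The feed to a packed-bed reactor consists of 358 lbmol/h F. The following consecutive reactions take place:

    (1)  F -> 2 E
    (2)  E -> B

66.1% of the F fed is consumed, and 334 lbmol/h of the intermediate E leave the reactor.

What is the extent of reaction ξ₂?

ξ₂ = 139 lbmol/h

Conversion of F: F consumed = 1ξ₁ = 0.661 × 358 → ξ₁ = 236.6 lbmol/h.
E balance: n_E = 0 + 2ξ₁ − 1ξ₂ = 334 → ξ₂ = (2·236.6 − 334)/1 = 139.3 lbmol/h.
Outlet amounts (n = n₀ + Σ ν·ξ):
  F: 358 − 1(236.6) = 121.4
  E: 0 + 2(236.6) − 1(139.3) = 334
  B: 0 + 1(139.3) = 139.3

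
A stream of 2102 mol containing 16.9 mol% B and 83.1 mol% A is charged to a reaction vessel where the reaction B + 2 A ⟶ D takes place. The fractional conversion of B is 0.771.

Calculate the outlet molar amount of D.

B reacted = 0.771 × 355.2 = 273.9 mol; ν_B = −1, so ξ = 273.9/1 = 273.9 mol.
Outlet amounts (n = n₀ + ν ξ):
  B: 355.2 − 1(273.9) = 81.35
  A: 1747 − 2(273.9) = 1199
  D: 0 + 1(273.9) = 273.9

274 mol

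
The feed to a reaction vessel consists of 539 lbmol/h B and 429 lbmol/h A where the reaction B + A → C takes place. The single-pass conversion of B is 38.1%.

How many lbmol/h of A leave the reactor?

B reacted = 0.381 × 539 = 205.4 lbmol/h; ν_B = −1, so ξ = 205.4/1 = 205.4 lbmol/h.
Outlet amounts (n = n₀ + ν ξ):
  B: 539 − 1(205.4) = 333.6
  A: 429 − 1(205.4) = 223.6
  C: 0 + 1(205.4) = 205.4

224 lbmol/h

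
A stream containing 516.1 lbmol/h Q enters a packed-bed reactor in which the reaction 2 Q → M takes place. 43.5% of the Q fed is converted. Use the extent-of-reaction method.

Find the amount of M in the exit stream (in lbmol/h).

112 lbmol/h

Q reacted = 0.435 × 516.1 = 224.5 lbmol/h; ν_Q = −2, so ξ = 224.5/2 = 112.3 lbmol/h.
Outlet amounts (n = n₀ + ν ξ):
  Q: 516.1 − 2(112.3) = 291.6
  M: 0 + 1(112.3) = 112.3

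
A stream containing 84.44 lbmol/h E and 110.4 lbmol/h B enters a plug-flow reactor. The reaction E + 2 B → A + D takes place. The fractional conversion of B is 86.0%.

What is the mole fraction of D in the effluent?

B reacted = 0.86 × 110.4 = 94.94 lbmol/h; ν_B = −2, so ξ = 94.94/2 = 47.47 lbmol/h.
Outlet amounts (n = n₀ + ν ξ):
  E: 84.44 − 1(47.47) = 36.97
  B: 110.4 − 2(47.47) = 15.46
  A: 0 + 1(47.47) = 47.47
  D: 0 + 1(47.47) = 47.47
Total out = 147.4 lbmol/h; y_D = 47.47 / 147.4 = 0.3221.

0.322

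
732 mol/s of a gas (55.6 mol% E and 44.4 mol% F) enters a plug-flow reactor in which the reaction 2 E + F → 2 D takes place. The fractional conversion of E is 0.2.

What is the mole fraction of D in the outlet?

E reacted = 0.2 × 407 = 81.4 mol/s; ν_E = −2, so ξ = 81.4/2 = 40.7 mol/s.
Outlet amounts (n = n₀ + ν ξ):
  E: 407 − 2(40.7) = 325.6
  F: 325 − 1(40.7) = 284.3
  D: 0 + 2(40.7) = 81.4
Total out = 691.3 mol/s; y_D = 81.4 / 691.3 = 0.1177.

0.118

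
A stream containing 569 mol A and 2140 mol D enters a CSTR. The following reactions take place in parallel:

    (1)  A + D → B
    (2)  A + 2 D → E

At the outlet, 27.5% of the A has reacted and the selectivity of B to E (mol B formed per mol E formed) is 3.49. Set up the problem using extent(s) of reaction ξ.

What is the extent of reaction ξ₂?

ξ₂ = 34.8 mol

Conversion of A: A consumed = 0.275 × 569 = 156.5 mol = 1ξ₁ + 1ξ₂.
Selectivity: 1ξ₁ / (1ξ₂) = 3.49 → ξ₁ = 3.49 ξ₂.
Substitute: (1·3.49 + 1) ξ₂ = 156.5 → ξ₂ = 34.85 mol, ξ₁ = 121.6 mol.
Outlet amounts (n = n₀ + Σ ν·ξ):
  A: 569 − 1(121.6) − 1(34.85) = 412.5
  D: 2140 − 1(121.6) − 2(34.85) = 1949
  B: 0 + 1(121.6) = 121.6
  E: 0 + 1(34.85) = 34.85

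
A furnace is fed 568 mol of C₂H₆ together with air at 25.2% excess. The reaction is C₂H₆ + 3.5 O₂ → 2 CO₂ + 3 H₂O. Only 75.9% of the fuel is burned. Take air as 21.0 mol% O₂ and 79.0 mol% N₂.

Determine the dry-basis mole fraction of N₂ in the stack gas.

Stoichiometric O₂ = 3.5 × 568 = 1988 mol; O₂ fed = 1988 × 1.252 = 2489 mol.
N₂ fed = 2489 × 79/21 = 9363 mol.
Fuel reacted = 0.759 × 568 → ξ = 431.1 mol.
Outlet (n = n₀ + ν ξ):
  C₂H₆: 568 − 1(431.1) = 136.9
  O₂: 2489 − 3.5(431.1) = 980.1
  N₂: 9363 (inert)
  CO₂: 0 + 2(431.1) = 862.2
  H₂O: 0 + 3(431.1) = 1293
Dry total = 11340 mol; y_N₂ (dry) = 9363 / 11340 = 0.8255.

0.826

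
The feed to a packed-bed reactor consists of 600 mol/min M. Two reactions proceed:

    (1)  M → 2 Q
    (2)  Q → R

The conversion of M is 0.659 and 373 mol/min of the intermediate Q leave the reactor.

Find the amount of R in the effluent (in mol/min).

Conversion of M: M consumed = 1ξ₁ = 0.659 × 600 → ξ₁ = 395.4 mol/min.
Q balance: n_Q = 0 + 2ξ₁ − 1ξ₂ = 373 → ξ₂ = (2·395.4 − 373)/1 = 417.8 mol/min.
Outlet amounts (n = n₀ + Σ ν·ξ):
  M: 600 − 1(395.4) = 204.6
  Q: 0 + 2(395.4) − 1(417.8) = 373
  R: 0 + 1(417.8) = 417.8

418 mol/min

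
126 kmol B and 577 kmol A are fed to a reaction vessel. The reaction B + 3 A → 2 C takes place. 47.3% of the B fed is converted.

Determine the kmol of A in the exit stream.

B reacted = 0.473 × 126 = 59.6 kmol; ν_B = −1, so ξ = 59.6/1 = 59.6 kmol.
Outlet amounts (n = n₀ + ν ξ):
  B: 126 − 1(59.6) = 66.4
  A: 577 − 3(59.6) = 398.2
  C: 0 + 2(59.6) = 119.2

398 kmol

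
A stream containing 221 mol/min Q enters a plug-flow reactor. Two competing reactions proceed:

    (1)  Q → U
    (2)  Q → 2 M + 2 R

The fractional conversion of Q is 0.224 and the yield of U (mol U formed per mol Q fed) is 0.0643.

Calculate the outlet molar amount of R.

70.6 mol/min

Yield of U: 1ξ₁ / 221 = 0.0643 → ξ₁ = 14.21 mol/min.
Conversion of Q: 1ξ₁ + 1ξ₂ = 0.224 × 221 = 49.5 → ξ₂ = 35.29 mol/min.
Outlet amounts (n = n₀ + Σ ν·ξ):
  Q: 221 − 1(14.21) − 1(35.29) = 171.5
  U: 0 + 1(14.21) = 14.21
  M: 0 + 2(35.29) = 70.59
  R: 0 + 2(35.29) = 70.59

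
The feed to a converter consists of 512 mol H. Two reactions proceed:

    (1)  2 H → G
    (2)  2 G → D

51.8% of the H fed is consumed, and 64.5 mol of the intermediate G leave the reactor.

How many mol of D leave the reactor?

Conversion of H: H consumed = 2ξ₁ = 0.518 × 512 → ξ₁ = 132.6 mol.
G balance: n_G = 0 + 1ξ₁ − 2ξ₂ = 64.5 → ξ₂ = (1·132.6 − 64.5)/2 = 34.05 mol.
Outlet amounts (n = n₀ + Σ ν·ξ):
  H: 512 − 2(132.6) = 246.8
  G: 0 + 1(132.6) − 2(34.05) = 64.5
  D: 0 + 1(34.05) = 34.05

34.1 mol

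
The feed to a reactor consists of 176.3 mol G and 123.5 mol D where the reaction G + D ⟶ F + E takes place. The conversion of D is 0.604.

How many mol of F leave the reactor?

D reacted = 0.604 × 123.5 = 74.59 mol; ν_D = −1, so ξ = 74.59/1 = 74.59 mol.
Outlet amounts (n = n₀ + ν ξ):
  G: 176.3 − 1(74.59) = 101.7
  D: 123.5 − 1(74.59) = 48.91
  F: 0 + 1(74.59) = 74.59
  E: 0 + 1(74.59) = 74.59

74.6 mol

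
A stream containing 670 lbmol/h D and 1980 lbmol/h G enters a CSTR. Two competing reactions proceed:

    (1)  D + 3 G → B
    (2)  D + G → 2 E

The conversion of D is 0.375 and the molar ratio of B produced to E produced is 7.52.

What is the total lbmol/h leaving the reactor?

Conversion of D: D consumed = 0.375 × 670 = 251.2 lbmol/h = 1ξ₁ + 1ξ₂.
Selectivity: 1ξ₁ / (2ξ₂) = 7.52 → ξ₁ = 15.04 ξ₂.
Substitute: (1·15.04 + 1) ξ₂ = 251.2 → ξ₂ = 15.66 lbmol/h, ξ₁ = 235.6 lbmol/h.
Outlet amounts (n = n₀ + Σ ν·ξ):
  D: 670 − 1(235.6) − 1(15.66) = 418.8
  G: 1980 − 3(235.6) − 1(15.66) = 1258
  B: 0 + 1(235.6) = 235.6
  E: 0 + 2(15.66) = 31.33
Total out = 418.8 + 1258 + 235.6 + 31.33 = 1943 lbmol/h.

1940 lbmol/h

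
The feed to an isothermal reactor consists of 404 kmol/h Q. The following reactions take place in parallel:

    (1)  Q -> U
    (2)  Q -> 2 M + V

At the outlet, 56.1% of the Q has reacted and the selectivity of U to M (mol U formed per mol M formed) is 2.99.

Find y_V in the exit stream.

Conversion of Q: Q consumed = 0.561 × 404 = 226.6 kmol/h = 1ξ₁ + 1ξ₂.
Selectivity: 1ξ₁ / (2ξ₂) = 2.99 → ξ₁ = 5.98 ξ₂.
Substitute: (1·5.98 + 1) ξ₂ = 226.6 → ξ₂ = 32.47 kmol/h, ξ₁ = 194.2 kmol/h.
Outlet amounts (n = n₀ + Σ ν·ξ):
  Q: 404 − 1(194.2) − 1(32.47) = 177.4
  U: 0 + 1(194.2) = 194.2
  M: 0 + 2(32.47) = 64.94
  V: 0 + 1(32.47) = 32.47
Total out = 468.9 kmol/h; y_V = 32.47 / 468.9 = 0.06924.

0.0692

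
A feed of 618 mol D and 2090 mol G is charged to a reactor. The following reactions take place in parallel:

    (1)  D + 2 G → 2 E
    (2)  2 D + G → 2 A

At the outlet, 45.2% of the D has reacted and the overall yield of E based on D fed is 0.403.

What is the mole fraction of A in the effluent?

Yield of E: 2ξ₁ / 618 = 0.403 → ξ₁ = 124.5 mol.
Conversion of D: 1ξ₁ + 2ξ₂ = 0.452 × 618 = 279.3 → ξ₂ = 77.4 mol.
Outlet amounts (n = n₀ + Σ ν·ξ):
  D: 618 − 1(124.5) − 2(77.4) = 338.7
  G: 2090 − 2(124.5) − 1(77.4) = 1764
  E: 0 + 2(124.5) = 249.1
  A: 0 + 2(77.4) = 154.8
Total out = 2506 mol; y_A = 154.8 / 2506 = 0.06177.

0.0618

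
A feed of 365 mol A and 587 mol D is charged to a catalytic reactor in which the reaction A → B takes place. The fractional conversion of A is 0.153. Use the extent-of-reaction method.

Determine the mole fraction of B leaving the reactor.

0.0587

A reacted = 0.153 × 365 = 55.84 mol; ν_A = −1, so ξ = 55.84/1 = 55.84 mol.
Outlet amounts (n = n₀ + ν ξ):
  A: 365 − 1(55.84) = 309.2
  B: 0 + 1(55.84) = 55.84
  D: 587 (inert)
Total out = 952 mol; y_B = 55.84 / 952 = 0.05866.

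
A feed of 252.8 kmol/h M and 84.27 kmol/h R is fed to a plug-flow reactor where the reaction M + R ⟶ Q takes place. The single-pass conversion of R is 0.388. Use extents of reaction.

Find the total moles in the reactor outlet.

R reacted = 0.388 × 84.27 = 32.7 kmol/h; ν_R = −1, so ξ = 32.7/1 = 32.7 kmol/h.
Outlet amounts (n = n₀ + ν ξ):
  M: 252.8 − 1(32.7) = 220.1
  R: 84.27 − 1(32.7) = 51.57
  Q: 0 + 1(32.7) = 32.7
Total out = 220.1 + 51.57 + 32.7 = 304.4 kmol/h.

304 kmol/h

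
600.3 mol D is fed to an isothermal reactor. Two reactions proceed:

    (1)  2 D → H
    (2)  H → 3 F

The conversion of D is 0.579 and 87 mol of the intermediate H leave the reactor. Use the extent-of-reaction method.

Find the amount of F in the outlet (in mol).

260 mol

Conversion of D: D consumed = 2ξ₁ = 0.579 × 600.3 → ξ₁ = 173.8 mol.
H balance: n_H = 0 + 1ξ₁ − 1ξ₂ = 87 → ξ₂ = (1·173.8 − 87)/1 = 86.79 mol.
Outlet amounts (n = n₀ + Σ ν·ξ):
  D: 600.3 − 2(173.8) = 252.7
  H: 0 + 1(173.8) − 1(86.79) = 87
  F: 0 + 3(86.79) = 260.4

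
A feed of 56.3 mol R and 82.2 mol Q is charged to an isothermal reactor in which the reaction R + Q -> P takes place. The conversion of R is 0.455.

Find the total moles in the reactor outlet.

R reacted = 0.455 × 56.3 = 25.62 mol; ν_R = −1, so ξ = 25.62/1 = 25.62 mol.
Outlet amounts (n = n₀ + ν ξ):
  R: 56.3 − 1(25.62) = 30.68
  Q: 82.2 − 1(25.62) = 56.58
  P: 0 + 1(25.62) = 25.62
Total out = 30.68 + 56.58 + 25.62 = 112.9 mol.

113 mol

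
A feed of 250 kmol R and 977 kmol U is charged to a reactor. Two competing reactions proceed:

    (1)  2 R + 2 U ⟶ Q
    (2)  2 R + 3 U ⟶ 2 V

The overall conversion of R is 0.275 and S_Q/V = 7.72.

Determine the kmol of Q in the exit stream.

Conversion of R: R consumed = 0.275 × 250 = 68.75 kmol = 2ξ₁ + 2ξ₂.
Selectivity: 1ξ₁ / (2ξ₂) = 7.72 → ξ₁ = 15.44 ξ₂.
Substitute: (2·15.44 + 2) ξ₂ = 68.75 → ξ₂ = 2.091 kmol, ξ₁ = 32.28 kmol.
Outlet amounts (n = n₀ + Σ ν·ξ):
  R: 250 − 2(32.28) − 2(2.091) = 181.2
  U: 977 − 2(32.28) − 3(2.091) = 906.2
  Q: 0 + 1(32.28) = 32.28
  V: 0 + 2(2.091) = 4.182

32.3 kmol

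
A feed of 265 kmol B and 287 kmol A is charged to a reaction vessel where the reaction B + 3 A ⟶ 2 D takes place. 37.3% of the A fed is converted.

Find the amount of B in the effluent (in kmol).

229 kmol

A reacted = 0.373 × 287 = 107.1 kmol; ν_A = −3, so ξ = 107.1/3 = 35.68 kmol.
Outlet amounts (n = n₀ + ν ξ):
  B: 265 − 1(35.68) = 229.3
  A: 287 − 3(35.68) = 179.9
  D: 0 + 2(35.68) = 71.37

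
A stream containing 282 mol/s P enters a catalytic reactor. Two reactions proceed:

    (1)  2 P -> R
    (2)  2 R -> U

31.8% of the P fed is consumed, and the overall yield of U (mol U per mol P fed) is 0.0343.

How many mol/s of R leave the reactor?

25.5 mol/s

Conversion of P: P consumed = 2ξ₁ = 0.318 × 282 → ξ₁ = 44.84 mol/s.
Yield of U: 1ξ₂ / 282 = 0.0343 → ξ₂ = 9.673 mol/s.
Outlet amounts (n = n₀ + Σ ν·ξ):
  P: 282 − 2(44.84) = 192.3
  R: 0 + 1(44.84) − 2(9.673) = 25.49
  U: 0 + 1(9.673) = 9.673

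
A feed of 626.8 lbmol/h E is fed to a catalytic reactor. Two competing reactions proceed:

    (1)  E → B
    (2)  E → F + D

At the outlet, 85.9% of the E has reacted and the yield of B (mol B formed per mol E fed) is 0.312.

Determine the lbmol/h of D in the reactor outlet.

343 lbmol/h

Yield of B: 1ξ₁ / 626.8 = 0.312 → ξ₁ = 195.6 lbmol/h.
Conversion of E: 1ξ₁ + 1ξ₂ = 0.859 × 626.8 = 538.4 → ξ₂ = 342.9 lbmol/h.
Outlet amounts (n = n₀ + Σ ν·ξ):
  E: 626.8 − 1(195.6) − 1(342.9) = 88.38
  B: 0 + 1(195.6) = 195.6
  F: 0 + 1(342.9) = 342.9
  D: 0 + 1(342.9) = 342.9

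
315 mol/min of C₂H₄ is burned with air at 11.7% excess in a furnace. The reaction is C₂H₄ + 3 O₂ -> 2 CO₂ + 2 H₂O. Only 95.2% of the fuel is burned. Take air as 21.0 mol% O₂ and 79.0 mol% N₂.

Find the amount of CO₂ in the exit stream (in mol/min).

Stoichiometric O₂ = 3 × 315 = 945 mol/min; O₂ fed = 945 × 1.117 = 1056 mol/min.
N₂ fed = 1056 × 79/21 = 3971 mol/min.
Fuel reacted = 0.952 × 315 → ξ = 299.9 mol/min.
Outlet (n = n₀ + ν ξ):
  C₂H₄: 315 − 1(299.9) = 15.12
  O₂: 1056 − 3(299.9) = 155.9
  N₂: 3971 (inert)
  CO₂: 0 + 2(299.9) = 599.8
  H₂O: 0 + 2(299.9) = 599.8

600 mol/min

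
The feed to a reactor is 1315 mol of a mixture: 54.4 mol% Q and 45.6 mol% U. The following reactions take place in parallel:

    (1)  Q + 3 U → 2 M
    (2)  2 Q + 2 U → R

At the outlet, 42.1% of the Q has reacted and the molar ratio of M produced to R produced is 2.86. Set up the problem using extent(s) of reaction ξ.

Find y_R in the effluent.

0.11

Conversion of Q: Q consumed = 0.421 × 715.4 = 301.2 mol = 1ξ₁ + 2ξ₂.
Selectivity: 2ξ₁ / (1ξ₂) = 2.86 → ξ₁ = 1.43 ξ₂.
Substitute: (1·1.43 + 2) ξ₂ = 301.2 → ξ₂ = 87.8 mol, ξ₁ = 125.6 mol.
Outlet amounts (n = n₀ + Σ ν·ξ):
  Q: 715.4 − 1(125.6) − 2(87.8) = 414.2
  U: 599.6 − 3(125.6) − 2(87.8) = 47.35
  M: 0 + 2(125.6) = 251.1
  R: 0 + 1(87.8) = 87.8
Total out = 800.5 mol; y_R = 87.8 / 800.5 = 0.1097.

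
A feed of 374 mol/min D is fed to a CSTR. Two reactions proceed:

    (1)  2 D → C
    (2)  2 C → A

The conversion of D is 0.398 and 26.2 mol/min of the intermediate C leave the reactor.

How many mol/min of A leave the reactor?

Conversion of D: D consumed = 2ξ₁ = 0.398 × 374 → ξ₁ = 74.43 mol/min.
C balance: n_C = 0 + 1ξ₁ − 2ξ₂ = 26.2 → ξ₂ = (1·74.43 − 26.2)/2 = 24.11 mol/min.
Outlet amounts (n = n₀ + Σ ν·ξ):
  D: 374 − 2(74.43) = 225.1
  C: 0 + 1(74.43) − 2(24.11) = 26.2
  A: 0 + 1(24.11) = 24.11

24.1 mol/min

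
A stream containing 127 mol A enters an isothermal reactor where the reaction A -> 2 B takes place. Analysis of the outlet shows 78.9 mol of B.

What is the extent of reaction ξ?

ξ = 39.5 mol

For B: n = n₀ + 2ξ → 78.9 = 0 + 2ξ, giving ξ = 39.45 mol.
Outlet amounts (n = n₀ + ν ξ):
  A: 127 − 1(39.45) = 87.55
  B: 0 + 2(39.45) = 78.9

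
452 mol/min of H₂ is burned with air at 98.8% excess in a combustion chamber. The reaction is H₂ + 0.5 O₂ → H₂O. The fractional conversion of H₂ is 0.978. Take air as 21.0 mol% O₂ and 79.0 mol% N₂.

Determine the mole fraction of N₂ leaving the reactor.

Stoichiometric O₂ = 0.5 × 452 = 226 mol/min; O₂ fed = 226 × 1.988 = 449.3 mol/min.
N₂ fed = 449.3 × 79/21 = 1690 mol/min.
Fuel reacted = 0.978 × 452 → ξ = 442.1 mol/min.
Outlet (n = n₀ + ν ξ):
  H₂: 452 − 1(442.1) = 9.944
  O₂: 449.3 − 0.5(442.1) = 228.3
  N₂: 1690 (inert)
  H₂O: 0 + 1(442.1) = 442.1
Total out = 2370 mol/min; y_N₂ = 1690 / 2370 = 0.713.

0.713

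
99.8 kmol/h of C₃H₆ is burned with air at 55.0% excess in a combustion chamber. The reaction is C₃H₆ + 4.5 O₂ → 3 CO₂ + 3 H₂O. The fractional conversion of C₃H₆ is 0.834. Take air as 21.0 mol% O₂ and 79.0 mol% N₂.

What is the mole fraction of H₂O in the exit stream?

Stoichiometric O₂ = 4.5 × 99.8 = 449.1 kmol/h; O₂ fed = 449.1 × 1.550 = 696.1 kmol/h.
N₂ fed = 696.1 × 79/21 = 2619 kmol/h.
Fuel reacted = 0.834 × 99.8 → ξ = 83.23 kmol/h.
Outlet (n = n₀ + ν ξ):
  C₃H₆: 99.8 − 1(83.23) = 16.57
  O₂: 696.1 − 4.5(83.23) = 321.6
  N₂: 2619 (inert)
  CO₂: 0 + 3(83.23) = 249.7
  H₂O: 0 + 3(83.23) = 249.7
Total out = 3456 kmol/h; y_H₂O = 249.7 / 3456 = 0.07225.

0.0722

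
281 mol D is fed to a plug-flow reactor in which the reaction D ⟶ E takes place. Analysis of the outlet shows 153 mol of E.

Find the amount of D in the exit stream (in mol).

For E: n = n₀ + 1ξ → 153 = 0 + 1ξ, giving ξ = 153 mol.
Outlet amounts (n = n₀ + ν ξ):
  D: 281 − 1(153) = 128
  E: 0 + 1(153) = 153

128 mol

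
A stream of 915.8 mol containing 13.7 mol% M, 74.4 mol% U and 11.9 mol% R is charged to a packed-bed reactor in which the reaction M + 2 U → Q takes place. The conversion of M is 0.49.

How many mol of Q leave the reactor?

61.5 mol

M reacted = 0.49 × 125.5 = 61.48 mol; ν_M = −1, so ξ = 61.48/1 = 61.48 mol.
Outlet amounts (n = n₀ + ν ξ):
  M: 125.5 − 1(61.48) = 63.99
  U: 681.4 − 2(61.48) = 558.4
  Q: 0 + 1(61.48) = 61.48
  R: 109 (inert)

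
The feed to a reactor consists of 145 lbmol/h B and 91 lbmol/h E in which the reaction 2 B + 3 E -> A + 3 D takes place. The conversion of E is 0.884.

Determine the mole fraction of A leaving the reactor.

E reacted = 0.884 × 91 = 80.44 lbmol/h; ν_E = −3, so ξ = 80.44/3 = 26.81 lbmol/h.
Outlet amounts (n = n₀ + ν ξ):
  B: 145 − 2(26.81) = 91.37
  E: 91 − 3(26.81) = 10.56
  A: 0 + 1(26.81) = 26.81
  D: 0 + 3(26.81) = 80.44
Total out = 209.2 lbmol/h; y_A = 26.81 / 209.2 = 0.1282.

0.128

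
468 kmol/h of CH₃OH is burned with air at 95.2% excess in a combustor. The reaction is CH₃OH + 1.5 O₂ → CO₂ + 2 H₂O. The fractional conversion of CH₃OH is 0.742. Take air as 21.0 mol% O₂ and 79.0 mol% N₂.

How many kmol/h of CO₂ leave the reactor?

Stoichiometric O₂ = 1.5 × 468 = 702 kmol/h; O₂ fed = 702 × 1.952 = 1370 kmol/h.
N₂ fed = 1370 × 79/21 = 5155 kmol/h.
Fuel reacted = 0.742 × 468 → ξ = 347.3 kmol/h.
Outlet (n = n₀ + ν ξ):
  CH₃OH: 468 − 1(347.3) = 120.7
  O₂: 1370 − 1.5(347.3) = 849.4
  N₂: 5155 (inert)
  CO₂: 0 + 1(347.3) = 347.3
  H₂O: 0 + 2(347.3) = 694.5

347 kmol/h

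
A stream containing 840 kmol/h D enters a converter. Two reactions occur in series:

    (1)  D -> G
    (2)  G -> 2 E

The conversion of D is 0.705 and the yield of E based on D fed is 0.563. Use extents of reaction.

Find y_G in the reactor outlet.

0.33

Conversion of D: D consumed = 1ξ₁ = 0.705 × 840 → ξ₁ = 592.2 kmol/h.
Yield of E: 2ξ₂ / 840 = 0.563 → ξ₂ = 236.5 kmol/h.
Outlet amounts (n = n₀ + Σ ν·ξ):
  D: 840 − 1(592.2) = 247.8
  G: 0 + 1(592.2) − 1(236.5) = 355.7
  E: 0 + 2(236.5) = 472.9
Total out = 1076 kmol/h; y_G = 355.7 / 1076 = 0.3305.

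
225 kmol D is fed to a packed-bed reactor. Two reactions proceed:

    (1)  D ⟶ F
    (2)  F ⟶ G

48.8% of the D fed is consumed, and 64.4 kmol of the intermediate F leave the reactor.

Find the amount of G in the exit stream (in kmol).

Conversion of D: D consumed = 1ξ₁ = 0.488 × 225 → ξ₁ = 109.8 kmol.
F balance: n_F = 0 + 1ξ₁ − 1ξ₂ = 64.4 → ξ₂ = (1·109.8 − 64.4)/1 = 45.4 kmol.
Outlet amounts (n = n₀ + Σ ν·ξ):
  D: 225 − 1(109.8) = 115.2
  F: 0 + 1(109.8) − 1(45.4) = 64.4
  G: 0 + 1(45.4) = 45.4

45.4 kmol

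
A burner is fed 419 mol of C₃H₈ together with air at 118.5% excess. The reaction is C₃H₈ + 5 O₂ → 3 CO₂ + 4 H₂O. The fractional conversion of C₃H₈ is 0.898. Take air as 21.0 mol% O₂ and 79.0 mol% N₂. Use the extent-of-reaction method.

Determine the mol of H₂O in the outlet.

1510 mol

Stoichiometric O₂ = 5 × 419 = 2095 mol; O₂ fed = 2095 × 2.185 = 4578 mol.
N₂ fed = 4578 × 79/21 = 17220 mol.
Fuel reacted = 0.898 × 419 → ξ = 376.3 mol.
Outlet (n = n₀ + ν ξ):
  C₃H₈: 419 − 1(376.3) = 42.74
  O₂: 4578 − 5(376.3) = 2696
  N₂: 17220 (inert)
  CO₂: 0 + 3(376.3) = 1129
  H₂O: 0 + 4(376.3) = 1505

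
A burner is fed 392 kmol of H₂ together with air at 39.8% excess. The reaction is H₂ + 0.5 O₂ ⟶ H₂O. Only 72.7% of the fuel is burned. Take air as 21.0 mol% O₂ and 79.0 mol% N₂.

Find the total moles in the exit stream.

Stoichiometric O₂ = 0.5 × 392 = 196 kmol; O₂ fed = 196 × 1.398 = 274 kmol.
N₂ fed = 274 × 79/21 = 1031 kmol.
Fuel reacted = 0.727 × 392 → ξ = 285 kmol.
Outlet (n = n₀ + ν ξ):
  H₂: 392 − 1(285) = 107
  O₂: 274 − 0.5(285) = 131.5
  N₂: 1031 (inert)
  H₂O: 0 + 1(285) = 285
Total out = 107 + 131.5 + 1031 + 285 = 1554 kmol.

1550 kmol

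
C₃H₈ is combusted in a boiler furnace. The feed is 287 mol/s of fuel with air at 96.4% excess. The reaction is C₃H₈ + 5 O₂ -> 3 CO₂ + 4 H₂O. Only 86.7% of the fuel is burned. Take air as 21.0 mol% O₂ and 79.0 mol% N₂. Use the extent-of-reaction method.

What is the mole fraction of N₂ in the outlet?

Stoichiometric O₂ = 5 × 287 = 1435 mol/s; O₂ fed = 1435 × 1.964 = 2818 mol/s.
N₂ fed = 2818 × 79/21 = 10600 mol/s.
Fuel reacted = 0.867 × 287 → ξ = 248.8 mol/s.
Outlet (n = n₀ + ν ξ):
  C₃H₈: 287 − 1(248.8) = 38.17
  O₂: 2818 − 5(248.8) = 1574
  N₂: 10600 (inert)
  CO₂: 0 + 3(248.8) = 746.5
  H₂O: 0 + 4(248.8) = 995.3
Total out = 13960 mol/s; y_N₂ = 10600 / 13960 = 0.7597.

0.76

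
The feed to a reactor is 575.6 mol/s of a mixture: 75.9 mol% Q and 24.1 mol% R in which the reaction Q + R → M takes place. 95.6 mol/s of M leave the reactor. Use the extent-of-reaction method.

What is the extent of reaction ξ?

ξ = 95.6 mol/s

For M: n = n₀ + 1ξ → 95.6 = 0 + 1ξ, giving ξ = 95.6 mol/s.
Outlet amounts (n = n₀ + ν ξ):
  Q: 436.9 − 1(95.6) = 341.3
  R: 138.7 − 1(95.6) = 43.12
  M: 0 + 1(95.6) = 95.6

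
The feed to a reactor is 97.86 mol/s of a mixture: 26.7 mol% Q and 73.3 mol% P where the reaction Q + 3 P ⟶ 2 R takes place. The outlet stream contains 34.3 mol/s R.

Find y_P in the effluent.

0.319

For R: n = n₀ + 2ξ → 34.3 = 0 + 2ξ, giving ξ = 17.15 mol/s.
Outlet amounts (n = n₀ + ν ξ):
  Q: 26.13 − 1(17.15) = 8.979
  P: 71.73 − 3(17.15) = 20.28
  R: 0 + 2(17.15) = 34.3
Total out = 63.56 mol/s; y_P = 20.28 / 63.56 = 0.3191.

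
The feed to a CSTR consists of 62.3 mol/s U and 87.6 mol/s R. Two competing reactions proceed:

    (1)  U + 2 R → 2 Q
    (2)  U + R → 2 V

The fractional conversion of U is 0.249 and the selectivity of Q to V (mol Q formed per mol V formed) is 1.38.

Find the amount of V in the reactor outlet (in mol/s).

Conversion of U: U consumed = 0.249 × 62.3 = 15.51 mol/s = 1ξ₁ + 1ξ₂.
Selectivity: 2ξ₁ / (2ξ₂) = 1.38 → ξ₁ = 1.38 ξ₂.
Substitute: (1·1.38 + 1) ξ₂ = 15.51 → ξ₂ = 6.518 mol/s, ξ₁ = 8.995 mol/s.
Outlet amounts (n = n₀ + Σ ν·ξ):
  U: 62.3 − 1(8.995) − 1(6.518) = 46.79
  R: 87.6 − 2(8.995) − 1(6.518) = 63.09
  Q: 0 + 2(8.995) = 17.99
  V: 0 + 2(6.518) = 13.04

13 mol/s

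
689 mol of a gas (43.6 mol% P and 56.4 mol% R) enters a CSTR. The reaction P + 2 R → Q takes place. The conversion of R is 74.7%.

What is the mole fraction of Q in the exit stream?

R reacted = 0.747 × 388.6 = 290.3 mol; ν_R = −2, so ξ = 290.3/2 = 145.1 mol.
Outlet amounts (n = n₀ + ν ξ):
  P: 300.4 − 1(145.1) = 155.3
  R: 388.6 − 2(145.1) = 98.31
  Q: 0 + 1(145.1) = 145.1
Total out = 398.7 mol; y_Q = 145.1 / 398.7 = 0.364.

0.364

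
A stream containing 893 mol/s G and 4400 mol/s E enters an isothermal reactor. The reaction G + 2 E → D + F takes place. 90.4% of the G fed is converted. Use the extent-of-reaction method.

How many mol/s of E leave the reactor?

G reacted = 0.904 × 893 = 807.3 mol/s; ν_G = −1, so ξ = 807.3/1 = 807.3 mol/s.
Outlet amounts (n = n₀ + ν ξ):
  G: 893 − 1(807.3) = 85.73
  E: 4400 − 2(807.3) = 2785
  D: 0 + 1(807.3) = 807.3
  F: 0 + 1(807.3) = 807.3

2790 mol/s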